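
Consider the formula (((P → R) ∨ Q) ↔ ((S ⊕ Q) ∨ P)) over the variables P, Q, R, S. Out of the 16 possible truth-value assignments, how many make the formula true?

P  Q  R  S  |  (P → R)  ((P → R) ∨ Q)  (S ⊕ Q)  ((S ⊕ Q) ∨ P)  φ
1  1  1  1  |     1           1           0           1        1
1  1  1  0  |     1           1           1           1        1
1  1  0  1  |     0           1           0           1        1
1  1  0  0  |     0           1           1           1        1
1  0  1  1  |     1           1           1           1        1
1  0  1  0  |     1           1           0           1        1
1  0  0  1  |     0           0           1           1        0
1  0  0  0  |     0           0           0           1        0
0  1  1  1  |     1           1           0           0        0
0  1  1  0  |     1           1           1           1        1
0  1  0  1  |     1           1           0           0        0
0  1  0  0  |     1           1           1           1        1
0  0  1  1  |     1           1           1           1        1
0  0  1  0  |     1           1           0           0        0
0  0  0  1  |     1           1           1           1        1
0  0  0  0  |     1           1           0           0        0
The formula is true on 10 of the 16 rows.

10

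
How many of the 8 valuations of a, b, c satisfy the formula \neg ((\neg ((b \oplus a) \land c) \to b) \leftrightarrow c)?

a | b | c || φ
0 | 0 | 0 || 0
0 | 0 | 1 || 1
0 | 1 | 0 || 1
0 | 1 | 1 || 0
1 | 0 | 0 || 0
1 | 0 | 1 || 0
1 | 1 | 0 || 1
1 | 1 | 1 || 0
The formula is true on 3 of the 8 rows.

3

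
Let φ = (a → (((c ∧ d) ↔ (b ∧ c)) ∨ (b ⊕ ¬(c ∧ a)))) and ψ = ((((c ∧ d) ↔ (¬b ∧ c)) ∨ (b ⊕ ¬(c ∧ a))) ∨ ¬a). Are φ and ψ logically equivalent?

a | b | c | d | φ | ψ
- | - | - | - | - | -
1 | 1 | 1 | 1 | 1 | 1
1 | 1 | 1 | 0 | 1 | 1
1 | 1 | 0 | 1 | 1 | 1
1 | 1 | 0 | 0 | 1 | 1
1 | 0 | 1 | 1 | 0 | 1
1 | 0 | 1 | 0 | 1 | 0
1 | 0 | 0 | 1 | 1 | 1
1 | 0 | 0 | 0 | 1 | 1
0 | 1 | 1 | 1 | 1 | 1
0 | 1 | 1 | 0 | 1 | 1
0 | 1 | 0 | 1 | 1 | 1
0 | 1 | 0 | 0 | 1 | 1
0 | 0 | 1 | 1 | 1 | 1
0 | 0 | 1 | 0 | 1 | 1
0 | 0 | 0 | 1 | 1 | 1
0 | 0 | 0 | 0 | 1 | 1
The columns differ at a=1, b=0, c=1, d=1 (φ=0, ψ=1), so they are not equivalent.

not equivalent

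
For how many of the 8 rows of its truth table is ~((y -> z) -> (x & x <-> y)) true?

x | y | z || ~((y -> z) -> ((x & x) <-> y))
1 | 1 | 1 ||               0               
1 | 1 | 0 ||               0               
1 | 0 | 1 ||               1               
1 | 0 | 0 ||               1               
0 | 1 | 1 ||               1               
0 | 1 | 0 ||               0               
0 | 0 | 1 ||               0               
0 | 0 | 0 ||               0               
The formula is true on 3 of the 8 rows.

3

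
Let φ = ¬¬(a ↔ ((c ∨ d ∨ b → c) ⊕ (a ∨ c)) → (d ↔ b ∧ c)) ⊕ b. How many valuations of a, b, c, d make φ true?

a  b  c  d  |  φ
T  T  T  T  |  F
T  T  T  F  |  F
T  T  F  T  |  T
T  T  F  F  |  F
T  F  T  T  |  T
T  F  T  F  |  T
T  F  F  T  |  F
T  F  F  F  |  T
F  T  T  T  |  T
F  T  T  F  |  T
F  T  F  T  |  T
F  T  F  F  |  T
F  F  T  T  |  F
F  F  T  F  |  F
F  F  F  T  |  F
F  F  F  F  |  F
The formula is true on 8 of the 16 rows.

8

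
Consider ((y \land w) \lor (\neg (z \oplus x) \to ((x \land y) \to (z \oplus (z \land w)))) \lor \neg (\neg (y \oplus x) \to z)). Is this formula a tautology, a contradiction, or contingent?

tautology

x | y | z | w | φ
- | - | - | - | -
T | T | T | T | T
T | T | T | F | T
T | T | F | T | T
T | T | F | F | T
T | F | T | T | T
T | F | T | F | T
T | F | F | T | T
T | F | F | F | T
F | T | T | T | T
F | T | T | F | T
F | T | F | T | T
F | T | F | F | T
F | F | T | T | T
F | F | T | F | T
F | F | F | T | T
F | F | F | F | T
Every row is T, so the formula is a tautology.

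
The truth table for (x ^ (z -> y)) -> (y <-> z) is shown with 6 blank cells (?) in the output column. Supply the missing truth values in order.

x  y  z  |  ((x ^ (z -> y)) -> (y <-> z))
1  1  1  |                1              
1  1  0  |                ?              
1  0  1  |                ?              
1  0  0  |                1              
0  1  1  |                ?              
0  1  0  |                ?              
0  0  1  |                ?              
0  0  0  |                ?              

1, 0, 1, 0, 1, 1

Row x=1, y=1, z=0: (x ^ (z -> y)) = 0, (y <-> z) = 0, so ((x ^ (z -> y)) -> (y <-> z)) = 1.
Row x=1, y=0, z=1: (x ^ (z -> y)) = 1, (y <-> z) = 0, so ((x ^ (z -> y)) -> (y <-> z)) = 0.
Row x=0, y=1, z=1: (x ^ (z -> y)) = 1, (y <-> z) = 1, so ((x ^ (z -> y)) -> (y <-> z)) = 1.
Row x=0, y=1, z=0: (x ^ (z -> y)) = 1, (y <-> z) = 0, so ((x ^ (z -> y)) -> (y <-> z)) = 0.
Row x=0, y=0, z=1: (x ^ (z -> y)) = 0, (y <-> z) = 0, so ((x ^ (z -> y)) -> (y <-> z)) = 1.
Row x=0, y=0, z=0: (x ^ (z -> y)) = 1, (y <-> z) = 1, so ((x ^ (z -> y)) -> (y <-> z)) = 1.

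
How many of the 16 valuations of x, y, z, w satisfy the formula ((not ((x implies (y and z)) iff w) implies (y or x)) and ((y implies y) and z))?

7

x | y | z | w | φ
- | - | - | - | -
T | T | T | T | T
T | T | T | F | T
T | T | F | T | F
T | T | F | F | F
T | F | T | T | T
T | F | T | F | T
T | F | F | T | F
T | F | F | F | F
F | T | T | T | T
F | T | T | F | T
F | T | F | T | F
F | T | F | F | F
F | F | T | T | T
F | F | T | F | F
F | F | F | T | F
F | F | F | F | F
The formula is true on 7 of the 16 rows.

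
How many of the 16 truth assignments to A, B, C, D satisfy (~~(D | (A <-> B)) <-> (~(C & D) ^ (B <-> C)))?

A  B  C  D  |  φ
T  T  T  T  |  T
T  T  T  F  |  F
T  T  F  T  |  T
T  T  F  F  |  T
T  F  T  T  |  F
T  F  T  F  |  F
T  F  F  T  |  F
T  F  F  F  |  T
F  T  T  T  |  T
F  T  T  F  |  T
F  T  F  T  |  T
F  T  F  F  |  F
F  F  T  T  |  F
F  F  T  F  |  T
F  F  F  T  |  F
F  F  F  F  |  F
The formula is true on 8 of the 16 rows.

8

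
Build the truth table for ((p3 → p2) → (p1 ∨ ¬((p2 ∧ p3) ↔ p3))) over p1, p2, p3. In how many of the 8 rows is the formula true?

p1  p2  p3  |  (p3 → p2)  (p2 ∧ p3)  ((p2 ∧ p3) ↔ p3)  ¬((p2 ∧ p3) ↔ p3)  (p1 ∨ ¬((p2 ∧ p3) ↔ p3))  φ
F   F   F   |      T          F             T                  F                     F              F
F   F   T   |      F          F             F                  T                     T              T
F   T   F   |      T          F             T                  F                     F              F
F   T   T   |      T          T             T                  F                     F              F
T   F   F   |      T          F             T                  F                     T              T
T   F   T   |      F          F             F                  T                     T              T
T   T   F   |      T          F             T                  F                     T              T
T   T   T   |      T          T             T                  F                     T              T
The formula is true on 5 of the 8 rows.

5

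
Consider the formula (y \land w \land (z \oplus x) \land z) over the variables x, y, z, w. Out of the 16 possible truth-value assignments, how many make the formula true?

1

x | y | z | w || (z \oplus x) | φ
1 | 1 | 1 | 1 ||      0       | 0
1 | 1 | 1 | 0 ||      0       | 0
1 | 1 | 0 | 1 ||      1       | 0
1 | 1 | 0 | 0 ||      1       | 0
1 | 0 | 1 | 1 ||      0       | 0
1 | 0 | 1 | 0 ||      0       | 0
1 | 0 | 0 | 1 ||      1       | 0
1 | 0 | 0 | 0 ||      1       | 0
0 | 1 | 1 | 1 ||      1       | 1
0 | 1 | 1 | 0 ||      1       | 0
0 | 1 | 0 | 1 ||      0       | 0
0 | 1 | 0 | 0 ||      0       | 0
0 | 0 | 1 | 1 ||      1       | 0
0 | 0 | 1 | 0 ||      1       | 0
0 | 0 | 0 | 1 ||      0       | 0
0 | 0 | 0 | 0 ||      0       | 0
The formula is true on 1 of the 16 rows.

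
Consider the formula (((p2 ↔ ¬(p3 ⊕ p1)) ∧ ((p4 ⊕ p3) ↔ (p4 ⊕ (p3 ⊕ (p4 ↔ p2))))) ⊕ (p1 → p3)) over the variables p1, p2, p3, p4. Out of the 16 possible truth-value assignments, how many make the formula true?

10

  p1  |   p2  |   p3  |   p4  || (p3 ⊕ p1) | ¬(p3 ⊕ p1) | (p2 ↔ ¬(p3 ⊕ p1)) | (p4 ⊕ p3) | (p4 ↔ p2) | (p3 ⊕ (p4 ↔ p2)) | (p4 ⊕ (p3 ⊕ (p4 ↔ p2))) | (p1 → p3) |   φ  
 True |  True |  True |  True ||   False   |    True    |        True       |   False   |    True   |      False       |           True          |    True   |  True
 True |  True |  True | False ||   False   |    True    |        True       |    True   |   False   |       True       |           True          |    True   | False
 True |  True | False |  True ||    True   |   False    |       False       |    True   |    True   |       True       |          False          |   False   | False
 True |  True | False | False ||    True   |   False    |       False       |   False   |   False   |      False       |          False          |   False   | False
 True | False |  True |  True ||   False   |    True    |       False       |   False   |   False   |       True       |          False          |    True   |  True
 True | False |  True | False ||   False   |    True    |       False       |    True   |    True   |      False       |          False          |    True   |  True
 True | False | False |  True ||    True   |   False    |        True       |    True   |   False   |      False       |           True          |   False   |  True
 True | False | False | False ||    True   |   False    |        True       |   False   |    True   |       True       |           True          |   False   | False
False |  True |  True |  True ||    True   |   False    |       False       |   False   |    True   |      False       |           True          |    True   |  True
False |  True |  True | False ||    True   |   False    |       False       |    True   |   False   |       True       |           True          |    True   |  True
False |  True | False |  True ||   False   |    True    |        True       |    True   |    True   |       True       |          False          |    True   |  True
False |  True | False | False ||   False   |    True    |        True       |   False   |   False   |      False       |          False          |    True   | False
False | False |  True |  True ||    True   |   False    |        True       |   False   |   False   |       True       |          False          |    True   | False
False | False |  True | False ||    True   |   False    |        True       |    True   |    True   |      False       |          False          |    True   |  True
False | False | False |  True ||   False   |    True    |       False       |    True   |   False   |      False       |           True          |    True   |  True
False | False | False | False ||   False   |    True    |       False       |   False   |    True   |       True       |           True          |    True   |  True
The formula is true on 10 of the 16 rows.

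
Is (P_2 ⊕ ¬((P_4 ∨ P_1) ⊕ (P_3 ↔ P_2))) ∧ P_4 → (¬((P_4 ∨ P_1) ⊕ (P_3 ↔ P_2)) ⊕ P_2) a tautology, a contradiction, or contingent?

tautology

 P_1    P_2    P_3    P_4   |    φ  
False  False  False  False  |   True
False  False  False   True  |   True
False  False   True  False  |   True
False  False   True   True  |   True
False   True  False  False  |   True
False   True  False   True  |   True
False   True   True  False  |   True
False   True   True   True  |   True
 True  False  False  False  |   True
 True  False  False   True  |   True
 True  False   True  False  |   True
 True  False   True   True  |   True
 True   True  False  False  |   True
 True   True  False   True  |   True
 True   True   True  False  |   True
 True   True   True   True  |   True
Every row is True, so the formula is a tautology.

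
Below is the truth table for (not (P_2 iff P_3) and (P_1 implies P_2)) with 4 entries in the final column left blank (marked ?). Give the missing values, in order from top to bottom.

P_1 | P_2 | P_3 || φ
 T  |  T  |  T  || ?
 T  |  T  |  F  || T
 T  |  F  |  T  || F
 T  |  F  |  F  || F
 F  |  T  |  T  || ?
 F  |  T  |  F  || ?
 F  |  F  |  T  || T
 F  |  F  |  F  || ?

Row P_1=T, P_2=T, P_3=T: not (P_2 iff P_3) = F, (P_1 implies P_2) = T, so the formula = F.
Row P_1=F, P_2=T, P_3=T: not (P_2 iff P_3) = F, (P_1 implies P_2) = T, so the formula = F.
Row P_1=F, P_2=T, P_3=F: not (P_2 iff P_3) = T, (P_1 implies P_2) = T, so the formula = T.
Row P_1=F, P_2=F, P_3=F: not (P_2 iff P_3) = F, (P_1 implies P_2) = T, so the formula = F.

F, F, T, F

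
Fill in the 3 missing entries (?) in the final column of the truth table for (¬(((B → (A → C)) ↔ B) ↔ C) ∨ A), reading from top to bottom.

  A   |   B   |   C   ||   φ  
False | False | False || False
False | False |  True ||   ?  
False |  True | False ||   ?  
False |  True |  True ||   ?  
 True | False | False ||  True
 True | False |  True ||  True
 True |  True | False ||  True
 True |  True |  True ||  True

Row A=False, B=False, C=True: ¬(((B → (A → C)) ↔ B) ↔ C) = True, so the formula = True.
Row A=False, B=True, C=False: ¬(((B → (A → C)) ↔ B) ↔ C) = True, so the formula = True.
Row A=False, B=True, C=True: ¬(((B → (A → C)) ↔ B) ↔ C) = False, so the formula = False.

True, True, False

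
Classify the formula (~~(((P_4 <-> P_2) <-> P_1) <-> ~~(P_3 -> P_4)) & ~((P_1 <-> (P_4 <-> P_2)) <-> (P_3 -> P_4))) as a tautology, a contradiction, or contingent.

P_1  P_2  P_3  P_4  |  φ
 T    T    T    T   |  F
 T    T    T    F   |  F
 T    T    F    T   |  F
 T    T    F    F   |  F
 T    F    T    T   |  F
 T    F    T    F   |  F
 T    F    F    T   |  F
 T    F    F    F   |  F
 F    T    T    T   |  F
 F    T    T    F   |  F
 F    T    F    T   |  F
 F    T    F    F   |  F
 F    F    T    T   |  F
 F    F    T    F   |  F
 F    F    F    T   |  F
 F    F    F    F   |  F
Every row is F, so the formula is a contradiction.

contradiction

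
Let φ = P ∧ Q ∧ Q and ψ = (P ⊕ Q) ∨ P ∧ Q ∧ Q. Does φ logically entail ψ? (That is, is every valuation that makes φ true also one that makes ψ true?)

P | Q || φ | ψ
1 | 1 || 1 | 1
1 | 0 || 0 | 1
0 | 1 || 0 | 1
0 | 0 || 0 | 0
In every row where φ is true, ψ is also true, so φ ⊨ ψ.

yes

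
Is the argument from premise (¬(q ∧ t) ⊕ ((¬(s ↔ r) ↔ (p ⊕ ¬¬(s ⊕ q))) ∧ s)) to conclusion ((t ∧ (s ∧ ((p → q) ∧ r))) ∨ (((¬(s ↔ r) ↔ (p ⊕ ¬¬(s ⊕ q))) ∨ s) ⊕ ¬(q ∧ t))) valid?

p | q | r | s | t | φ | ψ
- | - | - | - | - | - | -
0 | 0 | 0 | 0 | 0 | 1 | 0
0 | 0 | 0 | 0 | 1 | 1 | 0
0 | 0 | 0 | 1 | 0 | 0 | 0
0 | 0 | 0 | 1 | 1 | 0 | 0
0 | 0 | 1 | 0 | 0 | 1 | 1
0 | 0 | 1 | 0 | 1 | 1 | 1
0 | 0 | 1 | 1 | 0 | 1 | 0
0 | 0 | 1 | 1 | 1 | 1 | 1
0 | 1 | 0 | 0 | 0 | 1 | 1
0 | 1 | 0 | 0 | 1 | 0 | 0
0 | 1 | 0 | 1 | 0 | 1 | 0
0 | 1 | 0 | 1 | 1 | 0 | 1
0 | 1 | 1 | 0 | 0 | 1 | 0
0 | 1 | 1 | 0 | 1 | 0 | 1
0 | 1 | 1 | 1 | 0 | 0 | 0
0 | 1 | 1 | 1 | 1 | 1 | 1
1 | 0 | 0 | 0 | 0 | 1 | 1
1 | 0 | 0 | 0 | 1 | 1 | 1
1 | 0 | 0 | 1 | 0 | 1 | 0
1 | 0 | 0 | 1 | 1 | 1 | 0
1 | 0 | 1 | 0 | 0 | 1 | 0
1 | 0 | 1 | 0 | 1 | 1 | 0
1 | 0 | 1 | 1 | 0 | 0 | 0
1 | 0 | 1 | 1 | 1 | 0 | 0
1 | 1 | 0 | 0 | 0 | 1 | 0
1 | 1 | 0 | 0 | 1 | 0 | 1
1 | 1 | 0 | 1 | 0 | 0 | 0
1 | 1 | 0 | 1 | 1 | 1 | 1
1 | 1 | 1 | 0 | 0 | 1 | 1
1 | 1 | 1 | 0 | 1 | 0 | 0
1 | 1 | 1 | 1 | 0 | 1 | 0
1 | 1 | 1 | 1 | 1 | 0 | 1
At p=0, q=0, r=0, s=0, t=0 we have φ true but ψ false, so φ does not entail ψ.

no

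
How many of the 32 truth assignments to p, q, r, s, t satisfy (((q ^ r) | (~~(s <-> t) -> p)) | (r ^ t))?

p  q  r  s  t  |  φ
1  1  1  1  1  |  1
1  1  1  1  0  |  1
1  1  1  0  1  |  1
1  1  1  0  0  |  1
1  1  0  1  1  |  1
1  1  0  1  0  |  1
1  1  0  0  1  |  1
1  1  0  0  0  |  1
1  0  1  1  1  |  1
1  0  1  1  0  |  1
1  0  1  0  1  |  1
1  0  1  0  0  |  1
1  0  0  1  1  |  1
1  0  0  1  0  |  1
1  0  0  0  1  |  1
1  0  0  0  0  |  1
0  1  1  1  1  |  0
0  1  1  1  0  |  1
0  1  1  0  1  |  1
0  1  1  0  0  |  1
0  1  0  1  1  |  1
0  1  0  1  0  |  1
0  1  0  0  1  |  1
0  1  0  0  0  |  1
0  0  1  1  1  |  1
0  0  1  1  0  |  1
0  0  1  0  1  |  1
0  0  1  0  0  |  1
0  0  0  1  1  |  1
0  0  0  1  0  |  1
0  0  0  0  1  |  1
0  0  0  0  0  |  0
The formula is true on 30 of the 32 rows.

30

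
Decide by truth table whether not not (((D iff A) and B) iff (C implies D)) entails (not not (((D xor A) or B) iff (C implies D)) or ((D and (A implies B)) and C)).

no

A | B | C | D || φ | ψ
T | T | T | T || T | T
T | T | T | F || T | F
T | T | F | T || T | T
T | T | F | F || F | T
T | F | T | T || F | F
T | F | T | F || T | F
T | F | F | T || F | F
T | F | F | F || F | T
F | T | T | T || F | T
F | T | T | F || F | F
F | T | F | T || F | T
F | T | F | F || T | T
F | F | T | T || F | T
F | F | T | F || T | T
F | F | F | T || F | T
F | F | F | F || F | F
At A=T, B=T, C=T, D=F we have φ true but ψ false, so φ does not entail ψ.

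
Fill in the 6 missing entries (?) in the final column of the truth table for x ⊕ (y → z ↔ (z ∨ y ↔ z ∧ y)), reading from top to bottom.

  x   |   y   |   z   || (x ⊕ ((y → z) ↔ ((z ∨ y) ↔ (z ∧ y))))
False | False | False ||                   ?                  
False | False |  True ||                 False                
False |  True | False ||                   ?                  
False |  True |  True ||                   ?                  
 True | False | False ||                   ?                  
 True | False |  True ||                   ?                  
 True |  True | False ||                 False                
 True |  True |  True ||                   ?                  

True, True, True, False, True, False

Row x=False, y=False, z=False: (y → z ↔ (z ∨ y ↔ z ∧ y)) = True, so (x ⊕ ((y → z) ↔ ((z ∨ y) ↔ (z ∧ y)))) = True.
Row x=False, y=True, z=False: (y → z ↔ (z ∨ y ↔ z ∧ y)) = True, so (x ⊕ ((y → z) ↔ ((z ∨ y) ↔ (z ∧ y)))) = True.
Row x=False, y=True, z=True: (y → z ↔ (z ∨ y ↔ z ∧ y)) = True, so (x ⊕ ((y → z) ↔ ((z ∨ y) ↔ (z ∧ y)))) = True.
Row x=True, y=False, z=False: (y → z ↔ (z ∨ y ↔ z ∧ y)) = True, so (x ⊕ ((y → z) ↔ ((z ∨ y) ↔ (z ∧ y)))) = False.
Row x=True, y=False, z=True: (y → z ↔ (z ∨ y ↔ z ∧ y)) = False, so (x ⊕ ((y → z) ↔ ((z ∨ y) ↔ (z ∧ y)))) = True.
Row x=True, y=True, z=True: (y → z ↔ (z ∨ y ↔ z ∧ y)) = True, so (x ⊕ ((y → z) ↔ ((z ∨ y) ↔ (z ∧ y)))) = False.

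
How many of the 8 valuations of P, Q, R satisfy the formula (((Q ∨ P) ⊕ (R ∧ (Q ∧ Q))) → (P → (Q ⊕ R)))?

P | Q | R || φ
1 | 1 | 1 || 1
1 | 1 | 0 || 1
1 | 0 | 1 || 1
1 | 0 | 0 || 0
0 | 1 | 1 || 1
0 | 1 | 0 || 1
0 | 0 | 1 || 1
0 | 0 | 0 || 1
The formula is true on 7 of the 8 rows.

7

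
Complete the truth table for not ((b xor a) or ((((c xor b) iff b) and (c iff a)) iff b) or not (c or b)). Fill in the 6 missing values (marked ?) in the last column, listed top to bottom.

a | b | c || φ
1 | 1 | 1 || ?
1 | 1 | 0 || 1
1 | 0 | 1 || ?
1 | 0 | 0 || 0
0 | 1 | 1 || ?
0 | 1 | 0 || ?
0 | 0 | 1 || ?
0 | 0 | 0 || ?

1, 0, 0, 0, 0, 0

Row a=1, b=1, c=1: (b xor a) = 0, ((((c xor b) iff b) and (c iff a)) iff b) = 0, not (c or b) = 0, ((b xor a) or ((((c xor b) iff b) and (c iff a)) iff b) or not (c or b)) = 0, so the formula = 1.
Row a=1, b=0, c=1: (b xor a) = 1, ((((c xor b) iff b) and (c iff a)) iff b) = 1, not (c or b) = 0, ((b xor a) or ((((c xor b) iff b) and (c iff a)) iff b) or not (c or b)) = 1, so the formula = 0.
Row a=0, b=1, c=1: (b xor a) = 1, ((((c xor b) iff b) and (c iff a)) iff b) = 0, not (c or b) = 0, ((b xor a) or ((((c xor b) iff b) and (c iff a)) iff b) or not (c or b)) = 1, so the formula = 0.
Row a=0, b=1, c=0: (b xor a) = 1, ((((c xor b) iff b) and (c iff a)) iff b) = 1, not (c or b) = 0, ((b xor a) or ((((c xor b) iff b) and (c iff a)) iff b) or not (c or b)) = 1, so the formula = 0.
Row a=0, b=0, c=1: (b xor a) = 0, ((((c xor b) iff b) and (c iff a)) iff b) = 1, not (c or b) = 0, ((b xor a) or ((((c xor b) iff b) and (c iff a)) iff b) or not (c or b)) = 1, so the formula = 0.
Row a=0, b=0, c=0: (b xor a) = 0, ((((c xor b) iff b) and (c iff a)) iff b) = 0, not (c or b) = 1, ((b xor a) or ((((c xor b) iff b) and (c iff a)) iff b) or not (c or b)) = 1, so the formula = 0.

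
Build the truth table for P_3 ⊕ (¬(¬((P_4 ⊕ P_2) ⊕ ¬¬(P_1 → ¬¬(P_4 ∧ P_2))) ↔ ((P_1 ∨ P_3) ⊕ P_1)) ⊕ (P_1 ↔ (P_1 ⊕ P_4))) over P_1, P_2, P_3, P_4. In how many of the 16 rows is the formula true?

8

P_1 | P_2 | P_3 | P_4 || φ
 0  |  0  |  0  |  0  || 1
 0  |  0  |  0  |  1  || 1
 0  |  0  |  1  |  0  || 1
 0  |  0  |  1  |  1  || 1
 0  |  1  |  0  |  0  || 0
 0  |  1  |  0  |  1  || 0
 0  |  1  |  1  |  0  || 0
 0  |  1  |  1  |  1  || 0
 1  |  0  |  0  |  0  || 0
 1  |  0  |  0  |  1  || 0
 1  |  0  |  1  |  0  || 1
 1  |  0  |  1  |  1  || 1
 1  |  1  |  0  |  0  || 1
 1  |  1  |  0  |  1  || 0
 1  |  1  |  1  |  0  || 0
 1  |  1  |  1  |  1  || 1
The formula is true on 8 of the 16 rows.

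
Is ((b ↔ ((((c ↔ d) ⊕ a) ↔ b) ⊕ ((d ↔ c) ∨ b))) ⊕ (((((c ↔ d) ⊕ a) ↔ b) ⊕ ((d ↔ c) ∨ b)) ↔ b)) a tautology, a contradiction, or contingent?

a  b  c  d  |  φ
F  F  F  F  |  F
F  F  F  T  |  F
F  F  T  F  |  F
F  F  T  T  |  F
F  T  F  F  |  F
F  T  F  T  |  F
F  T  T  F  |  F
F  T  T  T  |  F
T  F  F  F  |  F
T  F  F  T  |  F
T  F  T  F  |  F
T  F  T  T  |  F
T  T  F  F  |  F
T  T  F  T  |  F
T  T  T  F  |  F
T  T  T  T  |  F
Every row is F, so the formula is a contradiction.

contradiction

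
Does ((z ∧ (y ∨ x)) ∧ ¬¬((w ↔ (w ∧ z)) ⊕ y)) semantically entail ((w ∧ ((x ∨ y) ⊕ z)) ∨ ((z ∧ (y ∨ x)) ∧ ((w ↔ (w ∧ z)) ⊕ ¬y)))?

no

x  y  z  w  |  φ  ψ
F  F  F  F  |  F  F
F  F  F  T  |  F  F
F  F  T  F  |  F  F
F  F  T  T  |  F  T
F  T  F  F  |  F  F
F  T  F  T  |  F  T
F  T  T  F  |  F  T
F  T  T  T  |  F  T
T  F  F  F  |  F  F
T  F  F  T  |  F  T
T  F  T  F  |  T  F
T  F  T  T  |  T  F
T  T  F  F  |  F  F
T  T  F  T  |  F  T
T  T  T  F  |  F  T
T  T  T  T  |  F  T
At x=T, y=F, z=T, w=F we have φ true but ψ false, so φ does not entail ψ.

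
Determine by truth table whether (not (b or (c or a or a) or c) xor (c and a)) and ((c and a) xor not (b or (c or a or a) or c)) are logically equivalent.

equivalent

a | b | c || φ | ψ
0 | 0 | 0 || 1 | 1
0 | 0 | 1 || 0 | 0
0 | 1 | 0 || 0 | 0
0 | 1 | 1 || 0 | 0
1 | 0 | 0 || 0 | 0
1 | 0 | 1 || 1 | 1
1 | 1 | 0 || 0 | 0
1 | 1 | 1 || 1 | 1
The columns for φ and ψ agree on every row, so they are logically equivalent.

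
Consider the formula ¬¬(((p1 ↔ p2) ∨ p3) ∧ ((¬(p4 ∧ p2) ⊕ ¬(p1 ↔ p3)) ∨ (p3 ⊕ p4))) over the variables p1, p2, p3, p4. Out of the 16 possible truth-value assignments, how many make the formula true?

9

p1 | p2 | p3 | p4 | (p1 ↔ p2) | ((p1 ↔ p2) ∨ p3) | (p4 ∧ p2) | ¬(p4 ∧ p2) | (p1 ↔ p3) | ¬(p1 ↔ p3) | (¬(p4 ∧ p2) ⊕ ¬(p1 ↔ p3)) | (p3 ⊕ p4) | φ
-- | -- | -- | -- | --------- | ---------------- | --------- | ---------- | --------- | ---------- | ------------------------- | --------- | -
0  | 0  | 0  | 0  |     1     |        1         |     0     |     1      |     1     |     0      |             1             |     0     | 1
0  | 0  | 0  | 1  |     1     |        1         |     0     |     1      |     1     |     0      |             1             |     1     | 1
0  | 0  | 1  | 0  |     1     |        1         |     0     |     1      |     0     |     1      |             0             |     1     | 1
0  | 0  | 1  | 1  |     1     |        1         |     0     |     1      |     0     |     1      |             0             |     0     | 0
0  | 1  | 0  | 0  |     0     |        0         |     0     |     1      |     1     |     0      |             1             |     0     | 0
0  | 1  | 0  | 1  |     0     |        0         |     1     |     0      |     1     |     0      |             0             |     1     | 0
0  | 1  | 1  | 0  |     0     |        1         |     0     |     1      |     0     |     1      |             0             |     1     | 1
0  | 1  | 1  | 1  |     0     |        1         |     1     |     0      |     0     |     1      |             1             |     0     | 1
1  | 0  | 0  | 0  |     0     |        0         |     0     |     1      |     0     |     1      |             0             |     0     | 0
1  | 0  | 0  | 1  |     0     |        0         |     0     |     1      |     0     |     1      |             0             |     1     | 0
1  | 0  | 1  | 0  |     0     |        1         |     0     |     1      |     1     |     0      |             1             |     1     | 1
1  | 0  | 1  | 1  |     0     |        1         |     0     |     1      |     1     |     0      |             1             |     0     | 1
1  | 1  | 0  | 0  |     1     |        1         |     0     |     1      |     0     |     1      |             0             |     0     | 0
1  | 1  | 0  | 1  |     1     |        1         |     1     |     0      |     0     |     1      |             1             |     1     | 1
1  | 1  | 1  | 0  |     1     |        1         |     0     |     1      |     1     |     0      |             1             |     1     | 1
1  | 1  | 1  | 1  |     1     |        1         |     1     |     0      |     1     |     0      |             0             |     0     | 0
The formula is true on 9 of the 16 rows.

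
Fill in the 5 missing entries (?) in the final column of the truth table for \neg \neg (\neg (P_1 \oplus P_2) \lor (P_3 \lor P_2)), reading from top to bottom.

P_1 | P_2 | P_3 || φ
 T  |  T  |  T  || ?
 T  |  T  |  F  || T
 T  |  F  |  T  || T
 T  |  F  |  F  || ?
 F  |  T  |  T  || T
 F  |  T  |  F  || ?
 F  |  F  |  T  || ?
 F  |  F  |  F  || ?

T, F, T, T, T

Row P_1=T, P_2=T, P_3=T: (\neg (P_1 \oplus P_2) \lor (P_3 \lor P_2)) = T, \neg (\neg (P_1 \oplus P_2) \lor (P_3 \lor P_2)) = F, so the formula = T.
Row P_1=T, P_2=F, P_3=F: (\neg (P_1 \oplus P_2) \lor (P_3 \lor P_2)) = F, \neg (\neg (P_1 \oplus P_2) \lor (P_3 \lor P_2)) = T, so the formula = F.
Row P_1=F, P_2=T, P_3=F: (\neg (P_1 \oplus P_2) \lor (P_3 \lor P_2)) = T, \neg (\neg (P_1 \oplus P_2) \lor (P_3 \lor P_2)) = F, so the formula = T.
Row P_1=F, P_2=F, P_3=T: (\neg (P_1 \oplus P_2) \lor (P_3 \lor P_2)) = T, \neg (\neg (P_1 \oplus P_2) \lor (P_3 \lor P_2)) = F, so the formula = T.
Row P_1=F, P_2=F, P_3=F: (\neg (P_1 \oplus P_2) \lor (P_3 \lor P_2)) = T, \neg (\neg (P_1 \oplus P_2) \lor (P_3 \lor P_2)) = F, so the formula = T.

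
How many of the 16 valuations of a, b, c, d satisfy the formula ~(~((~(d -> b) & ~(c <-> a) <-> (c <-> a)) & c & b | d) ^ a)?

a | b | c | d || (d -> b) | ~(d -> b) | (c <-> a) | ~(c <-> a) | (~(d -> b) & ~(c <-> a)) | (c & b) | φ
T | T | T | T ||    T     |     F     |     T     |     F      |            F             |    T    | F
T | T | T | F ||    T     |     F     |     T     |     F      |            F             |    T    | T
T | T | F | T ||    T     |     F     |     F     |     T      |            F             |    F    | F
T | T | F | F ||    T     |     F     |     F     |     T      |            F             |    F    | T
T | F | T | T ||    F     |     T     |     T     |     F      |            F             |    F    | F
T | F | T | F ||    T     |     F     |     T     |     F      |            F             |    F    | T
T | F | F | T ||    F     |     T     |     F     |     T      |            T             |    F    | F
T | F | F | F ||    T     |     F     |     F     |     T      |            F             |    F    | T
F | T | T | T ||    T     |     F     |     F     |     T      |            F             |    T    | T
F | T | T | F ||    T     |     F     |     F     |     T      |            F             |    T    | T
F | T | F | T ||    T     |     F     |     T     |     F      |            F             |    F    | T
F | T | F | F ||    T     |     F     |     T     |     F      |            F             |    F    | F
F | F | T | T ||    F     |     T     |     F     |     T      |            T             |    F    | T
F | F | T | F ||    T     |     F     |     F     |     T      |            F             |    F    | F
F | F | F | T ||    F     |     T     |     T     |     F      |            F             |    F    | T
F | F | F | F ||    T     |     F     |     T     |     F      |            F             |    F    | F
The formula is true on 9 of the 16 rows.

9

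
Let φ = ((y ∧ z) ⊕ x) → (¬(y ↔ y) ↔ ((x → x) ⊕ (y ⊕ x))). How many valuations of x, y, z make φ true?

x | y | z | φ
- | - | - | -
1 | 1 | 1 | 1
1 | 1 | 0 | 0
1 | 0 | 1 | 1
1 | 0 | 0 | 1
0 | 1 | 1 | 1
0 | 1 | 0 | 1
0 | 0 | 1 | 1
0 | 0 | 0 | 1
The formula is true on 7 of the 8 rows.

7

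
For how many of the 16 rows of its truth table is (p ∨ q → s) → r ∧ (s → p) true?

9

p | q | r | s || (((p ∨ q) → s) → (r ∧ (s → p)))
T | T | T | T ||                T               
T | T | T | F ||                T               
T | T | F | T ||                F               
T | T | F | F ||                T               
T | F | T | T ||                T               
T | F | T | F ||                T               
T | F | F | T ||                F               
T | F | F | F ||                T               
F | T | T | T ||                F               
F | T | T | F ||                T               
F | T | F | T ||                F               
F | T | F | F ||                T               
F | F | T | T ||                F               
F | F | T | F ||                T               
F | F | F | T ||                F               
F | F | F | F ||                F               
The formula is true on 9 of the 16 rows.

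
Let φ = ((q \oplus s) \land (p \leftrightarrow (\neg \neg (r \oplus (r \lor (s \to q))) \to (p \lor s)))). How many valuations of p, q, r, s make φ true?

p  q  r  s  |  φ
F  F  F  F  |  F
F  F  F  T  |  F
F  F  T  F  |  F
F  F  T  T  |  F
F  T  F  F  |  T
F  T  F  T  |  F
F  T  T  F  |  F
F  T  T  T  |  F
T  F  F  F  |  F
T  F  F  T  |  T
T  F  T  F  |  F
T  F  T  T  |  T
T  T  F  F  |  T
T  T  F  T  |  F
T  T  T  F  |  T
T  T  T  T  |  F
The formula is true on 5 of the 16 rows.

5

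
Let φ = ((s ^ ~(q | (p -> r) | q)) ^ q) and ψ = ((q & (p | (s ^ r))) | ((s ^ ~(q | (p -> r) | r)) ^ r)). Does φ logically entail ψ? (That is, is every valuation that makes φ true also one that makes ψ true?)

  p      q      r      s    |    φ      ψ  
False  False  False  False  |  False  False
False  False  False   True  |   True   True
False  False   True  False  |  False   True
False  False   True   True  |   True  False
False   True  False  False  |   True  False
False   True  False   True  |  False   True
False   True   True  False  |   True   True
False   True   True   True  |  False  False
 True  False  False  False  |   True   True
 True  False  False   True  |  False  False
 True  False   True  False  |  False   True
 True  False   True   True  |   True  False
 True   True  False  False  |   True   True
 True   True  False   True  |  False   True
 True   True   True  False  |   True   True
 True   True   True   True  |  False   True
At p=False, q=False, r=True, s=True we have φ true but ψ false, so φ does not entail ψ.

no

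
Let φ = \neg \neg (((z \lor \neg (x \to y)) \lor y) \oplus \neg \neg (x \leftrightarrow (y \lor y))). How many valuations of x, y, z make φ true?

5

x | y | z || φ
0 | 0 | 0 || 1
0 | 0 | 1 || 0
0 | 1 | 0 || 1
0 | 1 | 1 || 1
1 | 0 | 0 || 1
1 | 0 | 1 || 1
1 | 1 | 0 || 0
1 | 1 | 1 || 0
The formula is true on 5 of the 8 rows.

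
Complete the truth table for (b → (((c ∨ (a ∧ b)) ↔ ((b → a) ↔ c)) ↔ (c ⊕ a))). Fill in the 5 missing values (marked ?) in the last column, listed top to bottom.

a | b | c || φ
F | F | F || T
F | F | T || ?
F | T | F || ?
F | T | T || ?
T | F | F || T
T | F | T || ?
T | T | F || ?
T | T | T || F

T, T, F, T, F

Row a=F, b=F, c=T: (((c ∨ (a ∧ b)) ↔ ((b → a) ↔ c)) ↔ (c ⊕ a)) = T, so the formula = T.
Row a=F, b=T, c=F: (((c ∨ (a ∧ b)) ↔ ((b → a) ↔ c)) ↔ (c ⊕ a)) = T, so the formula = T.
Row a=F, b=T, c=T: (((c ∨ (a ∧ b)) ↔ ((b → a) ↔ c)) ↔ (c ⊕ a)) = F, so the formula = F.
Row a=T, b=F, c=T: (((c ∨ (a ∧ b)) ↔ ((b → a) ↔ c)) ↔ (c ⊕ a)) = F, so the formula = T.
Row a=T, b=T, c=F: (((c ∨ (a ∧ b)) ↔ ((b → a) ↔ c)) ↔ (c ⊕ a)) = F, so the formula = F.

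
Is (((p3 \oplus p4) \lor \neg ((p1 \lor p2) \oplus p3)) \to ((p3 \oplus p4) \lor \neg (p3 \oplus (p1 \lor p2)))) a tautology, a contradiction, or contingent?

  p1  |   p2  |   p3  |   p4  | (p3 \oplus p4) | (p1 \lor p2) | ((p1 \lor p2) \oplus p3) | (p3 \oplus (p1 \lor p2)) |   φ  
----- | ----- | ----- | ----- | -------------- | ------------ | ------------------------ | ------------------------ | -----
False | False | False | False |     False      |    False     |          False           |          False           |  True
False | False | False |  True |      True      |    False     |          False           |          False           |  True
False | False |  True | False |      True      |    False     |           True           |           True           |  True
False | False |  True |  True |     False      |    False     |           True           |           True           |  True
False |  True | False | False |     False      |     True     |           True           |           True           |  True
False |  True | False |  True |      True      |     True     |           True           |           True           |  True
False |  True |  True | False |      True      |     True     |          False           |          False           |  True
False |  True |  True |  True |     False      |     True     |          False           |          False           |  True
 True | False | False | False |     False      |     True     |           True           |           True           |  True
 True | False | False |  True |      True      |     True     |           True           |           True           |  True
 True | False |  True | False |      True      |     True     |          False           |          False           |  True
 True | False |  True |  True |     False      |     True     |          False           |          False           |  True
 True |  True | False | False |     False      |     True     |           True           |           True           |  True
 True |  True | False |  True |      True      |     True     |           True           |           True           |  True
 True |  True |  True | False |      True      |     True     |          False           |          False           |  True
 True |  True |  True |  True |     False      |     True     |          False           |          False           |  True
Every row is True, so the formula is a tautology.

tautology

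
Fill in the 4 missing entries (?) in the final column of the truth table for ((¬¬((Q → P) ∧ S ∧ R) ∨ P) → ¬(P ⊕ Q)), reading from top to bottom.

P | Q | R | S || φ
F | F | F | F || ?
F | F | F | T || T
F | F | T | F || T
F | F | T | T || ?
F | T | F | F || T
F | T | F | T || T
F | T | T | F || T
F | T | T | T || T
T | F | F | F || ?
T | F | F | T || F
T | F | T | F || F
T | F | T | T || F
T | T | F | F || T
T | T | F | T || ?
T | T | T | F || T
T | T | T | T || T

T, T, F, T

Row P=F, Q=F, R=F, S=F: (¬¬((Q → P) ∧ S ∧ R) ∨ P) = F, ¬(P ⊕ Q) = T, so the formula = T.
Row P=F, Q=F, R=T, S=T: (¬¬((Q → P) ∧ S ∧ R) ∨ P) = T, ¬(P ⊕ Q) = T, so the formula = T.
Row P=T, Q=F, R=F, S=F: (¬¬((Q → P) ∧ S ∧ R) ∨ P) = T, ¬(P ⊕ Q) = F, so the formula = F.
Row P=T, Q=T, R=F, S=T: (¬¬((Q → P) ∧ S ∧ R) ∨ P) = T, ¬(P ⊕ Q) = T, so the formula = T.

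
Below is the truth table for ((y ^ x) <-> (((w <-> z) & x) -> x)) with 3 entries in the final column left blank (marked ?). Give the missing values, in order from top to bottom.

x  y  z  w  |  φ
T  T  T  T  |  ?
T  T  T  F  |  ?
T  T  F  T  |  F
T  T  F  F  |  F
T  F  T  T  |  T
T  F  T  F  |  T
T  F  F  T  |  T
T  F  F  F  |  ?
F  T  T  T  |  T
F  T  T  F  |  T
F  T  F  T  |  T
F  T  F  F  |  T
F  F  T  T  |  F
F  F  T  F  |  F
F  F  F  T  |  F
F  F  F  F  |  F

Row x=T, y=T, z=T, w=T: (y ^ x) = F, (((w <-> z) & x) -> x) = T, so the formula = F.
Row x=T, y=T, z=T, w=F: (y ^ x) = F, (((w <-> z) & x) -> x) = T, so the formula = F.
Row x=T, y=F, z=F, w=F: (y ^ x) = T, (((w <-> z) & x) -> x) = T, so the formula = T.

F, F, T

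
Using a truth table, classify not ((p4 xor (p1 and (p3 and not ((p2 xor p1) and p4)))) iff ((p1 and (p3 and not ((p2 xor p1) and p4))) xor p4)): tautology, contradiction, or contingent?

p1 | p2 | p3 | p4 || φ
1  | 1  | 1  | 1  || 0
1  | 1  | 1  | 0  || 0
1  | 1  | 0  | 1  || 0
1  | 1  | 0  | 0  || 0
1  | 0  | 1  | 1  || 0
1  | 0  | 1  | 0  || 0
1  | 0  | 0  | 1  || 0
1  | 0  | 0  | 0  || 0
0  | 1  | 1  | 1  || 0
0  | 1  | 1  | 0  || 0
0  | 1  | 0  | 1  || 0
0  | 1  | 0  | 0  || 0
0  | 0  | 1  | 1  || 0
0  | 0  | 1  | 0  || 0
0  | 0  | 0  | 1  || 0
0  | 0  | 0  | 0  || 0
Every row is 0, so the formula is a contradiction.

contradiction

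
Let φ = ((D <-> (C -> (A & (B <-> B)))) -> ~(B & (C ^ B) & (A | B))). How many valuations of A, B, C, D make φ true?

14

A  B  C  D  |  φ
T  T  T  T  |  T
T  T  T  F  |  T
T  T  F  T  |  F
T  T  F  F  |  T
T  F  T  T  |  T
T  F  T  F  |  T
T  F  F  T  |  T
T  F  F  F  |  T
F  T  T  T  |  T
F  T  T  F  |  T
F  T  F  T  |  F
F  T  F  F  |  T
F  F  T  T  |  T
F  F  T  F  |  T
F  F  F  T  |  T
F  F  F  F  |  T
The formula is true on 14 of the 16 rows.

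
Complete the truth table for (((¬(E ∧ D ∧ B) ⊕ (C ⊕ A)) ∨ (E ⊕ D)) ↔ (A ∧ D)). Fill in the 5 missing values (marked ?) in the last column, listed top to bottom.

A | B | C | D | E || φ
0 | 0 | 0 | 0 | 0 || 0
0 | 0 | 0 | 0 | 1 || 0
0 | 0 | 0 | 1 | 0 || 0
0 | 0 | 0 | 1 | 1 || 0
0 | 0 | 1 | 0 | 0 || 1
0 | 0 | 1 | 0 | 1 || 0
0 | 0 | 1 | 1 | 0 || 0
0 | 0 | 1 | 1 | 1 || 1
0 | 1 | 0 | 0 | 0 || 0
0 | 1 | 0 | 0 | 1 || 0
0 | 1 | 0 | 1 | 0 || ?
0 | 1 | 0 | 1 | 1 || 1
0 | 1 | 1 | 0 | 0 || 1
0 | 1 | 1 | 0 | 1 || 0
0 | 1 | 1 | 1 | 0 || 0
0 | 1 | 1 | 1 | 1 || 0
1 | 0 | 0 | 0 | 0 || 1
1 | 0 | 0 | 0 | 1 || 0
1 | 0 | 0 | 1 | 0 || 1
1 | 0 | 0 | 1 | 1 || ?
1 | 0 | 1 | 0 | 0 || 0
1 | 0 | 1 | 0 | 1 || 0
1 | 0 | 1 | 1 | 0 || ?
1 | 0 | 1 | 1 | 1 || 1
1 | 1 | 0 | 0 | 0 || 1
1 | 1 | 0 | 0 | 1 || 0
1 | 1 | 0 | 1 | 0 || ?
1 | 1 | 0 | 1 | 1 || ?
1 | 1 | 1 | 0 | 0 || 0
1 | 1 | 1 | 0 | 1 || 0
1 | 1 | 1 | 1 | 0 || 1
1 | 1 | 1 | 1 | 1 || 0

0, 0, 1, 1, 1

Row A=0, B=1, C=0, D=1, E=0: ((¬(E ∧ D ∧ B) ⊕ (C ⊕ A)) ∨ (E ⊕ D)) = 1, (A ∧ D) = 0, so the formula = 0.
Row A=1, B=0, C=0, D=1, E=1: ((¬(E ∧ D ∧ B) ⊕ (C ⊕ A)) ∨ (E ⊕ D)) = 0, (A ∧ D) = 1, so the formula = 0.
Row A=1, B=0, C=1, D=1, E=0: ((¬(E ∧ D ∧ B) ⊕ (C ⊕ A)) ∨ (E ⊕ D)) = 1, (A ∧ D) = 1, so the formula = 1.
Row A=1, B=1, C=0, D=1, E=0: ((¬(E ∧ D ∧ B) ⊕ (C ⊕ A)) ∨ (E ⊕ D)) = 1, (A ∧ D) = 1, so the formula = 1.
Row A=1, B=1, C=0, D=1, E=1: ((¬(E ∧ D ∧ B) ⊕ (C ⊕ A)) ∨ (E ⊕ D)) = 1, (A ∧ D) = 1, so the formula = 1.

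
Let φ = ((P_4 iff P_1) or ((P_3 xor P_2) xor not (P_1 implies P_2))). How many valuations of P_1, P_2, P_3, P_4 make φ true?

 P_1  |  P_2  |  P_3  |  P_4  | (P_4 iff P_1) | (P_3 xor P_2) | (P_1 implies P_2) | not (P_1 implies P_2) |   φ  
----- | ----- | ----- | ----- | ------------- | ------------- | ----------------- | --------------------- | -----
 True |  True |  True |  True |      True     |     False     |        True       |         False         |  True
 True |  True |  True | False |     False     |     False     |        True       |         False         | False
 True |  True | False |  True |      True     |      True     |        True       |         False         |  True
 True |  True | False | False |     False     |      True     |        True       |         False         |  True
 True | False |  True |  True |      True     |      True     |       False       |          True         |  True
 True | False |  True | False |     False     |      True     |       False       |          True         | False
 True | False | False |  True |      True     |     False     |       False       |          True         |  True
 True | False | False | False |     False     |     False     |       False       |          True         |  True
False |  True |  True |  True |     False     |     False     |        True       |         False         | False
False |  True |  True | False |      True     |     False     |        True       |         False         |  True
False |  True | False |  True |     False     |      True     |        True       |         False         |  True
False |  True | False | False |      True     |      True     |        True       |         False         |  True
False | False |  True |  True |     False     |      True     |        True       |         False         |  True
False | False |  True | False |      True     |      True     |        True       |         False         |  True
False | False | False |  True |     False     |     False     |        True       |         False         | False
False | False | False | False |      True     |     False     |        True       |         False         |  True
The formula is true on 12 of the 16 rows.

12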